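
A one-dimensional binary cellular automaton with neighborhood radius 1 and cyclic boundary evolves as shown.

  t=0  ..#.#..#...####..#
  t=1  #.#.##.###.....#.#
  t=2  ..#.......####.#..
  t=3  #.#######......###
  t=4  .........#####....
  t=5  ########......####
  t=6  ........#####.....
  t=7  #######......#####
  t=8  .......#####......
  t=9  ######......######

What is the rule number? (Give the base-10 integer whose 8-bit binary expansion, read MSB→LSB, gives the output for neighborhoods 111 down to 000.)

21

  ### -> .   bit 7 = 0  t=0,i=12
  ##. -> .   bit 6 = 0  t=0,i=14
  #.# -> .   bit 5 = 0  t=0,i=3
  #.. -> #   bit 4 = 1  t=0,i=0
  .## -> .   bit 3 = 0  t=0,i=11
  .#. -> #   bit 2 = 1  t=0,i=2
  ..# -> .   bit 1 = 0  t=0,i=1
  ... -> #   bit 0 = 1  t=0,i=9
  bits 00010101 = 21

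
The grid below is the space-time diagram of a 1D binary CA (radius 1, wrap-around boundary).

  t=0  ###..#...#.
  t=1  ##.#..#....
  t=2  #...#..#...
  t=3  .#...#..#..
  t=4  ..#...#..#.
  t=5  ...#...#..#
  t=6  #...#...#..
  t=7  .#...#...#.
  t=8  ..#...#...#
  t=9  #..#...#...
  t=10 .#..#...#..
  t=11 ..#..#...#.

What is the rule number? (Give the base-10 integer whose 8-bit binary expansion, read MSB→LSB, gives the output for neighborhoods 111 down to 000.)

  ### -> #   bit 7 = 1  t=0,i=1
  ##. -> .   bit 6 = 0  t=0,i=2
  #.# -> .   bit 5 = 0  t=0,i=10
  #.. -> #   bit 4 = 1  t=0,i=3
  .## -> #   bit 3 = 1  t=0,i=0
  .#. -> .   bit 2 = 0  t=0,i=5
  ..# -> .   bit 1 = 0  t=0,i=4
  ... -> .   bit 0 = 0  t=0,i=7
  bits 10011000 = 152

152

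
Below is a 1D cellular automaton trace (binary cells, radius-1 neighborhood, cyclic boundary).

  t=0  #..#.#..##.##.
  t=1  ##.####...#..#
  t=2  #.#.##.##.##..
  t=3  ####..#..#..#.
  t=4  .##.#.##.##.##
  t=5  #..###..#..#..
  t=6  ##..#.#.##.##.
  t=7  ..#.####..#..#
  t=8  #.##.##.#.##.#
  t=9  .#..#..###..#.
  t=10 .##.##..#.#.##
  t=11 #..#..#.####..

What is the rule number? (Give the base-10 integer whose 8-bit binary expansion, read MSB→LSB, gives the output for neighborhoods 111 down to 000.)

181

  ###|#  b7=1 t=1,i=0
  ##.|.  b6=0 t=0,i=9
  #.#|#  b5=1 t=0,i=4
  #..|#  b4=1 t=0,i=1
  .##|.  b3=0 t=0,i=8
  .#.|#  b2=1 t=0,i=0
  ..#|.  b1=0 t=0,i=2
  ...|#  b0=1 t=1,i=8
  bits 10110101 = 181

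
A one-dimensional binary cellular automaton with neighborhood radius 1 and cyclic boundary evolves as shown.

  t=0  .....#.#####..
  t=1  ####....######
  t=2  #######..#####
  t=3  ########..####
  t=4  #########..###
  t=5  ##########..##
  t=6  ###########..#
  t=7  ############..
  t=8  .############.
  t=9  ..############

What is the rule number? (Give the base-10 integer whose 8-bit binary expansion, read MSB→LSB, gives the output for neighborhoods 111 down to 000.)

  ### -> #   bit 7 = 1  t=0,i=8
  ##. -> #   bit 6 = 1  t=0,i=11
  #.# -> .   bit 5 = 0  t=0,i=6
  #.. -> #   bit 4 = 1  t=0,i=12
  .## -> .   bit 3 = 0  t=0,i=7
  .#. -> .   bit 2 = 0  t=0,i=5
  ..# -> .   bit 1 = 0  t=0,i=4
  ... -> #   bit 0 = 1  t=0,i=0
  bits 11010001 = 209

209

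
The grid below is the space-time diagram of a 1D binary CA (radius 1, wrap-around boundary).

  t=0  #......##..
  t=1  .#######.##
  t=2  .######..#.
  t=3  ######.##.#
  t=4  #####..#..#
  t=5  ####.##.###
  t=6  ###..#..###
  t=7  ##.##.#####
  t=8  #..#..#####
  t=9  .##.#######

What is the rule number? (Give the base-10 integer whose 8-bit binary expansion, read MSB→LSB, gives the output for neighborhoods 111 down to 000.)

  ### -> #   bit 7 = 1  t=1,i=2
  ##. -> .   bit 6 = 0  t=0,i=8
  #.# -> .   bit 5 = 0  t=1,i=0
  #.. -> #   bit 4 = 1  t=0,i=1
  .## -> #   bit 3 = 1  t=0,i=7
  .#. -> .   bit 2 = 0  t=0,i=0
  ..# -> #   bit 1 = 1  t=0,i=6
  ... -> #   bit 0 = 1  t=0,i=2
  bits 10011011 = 155

155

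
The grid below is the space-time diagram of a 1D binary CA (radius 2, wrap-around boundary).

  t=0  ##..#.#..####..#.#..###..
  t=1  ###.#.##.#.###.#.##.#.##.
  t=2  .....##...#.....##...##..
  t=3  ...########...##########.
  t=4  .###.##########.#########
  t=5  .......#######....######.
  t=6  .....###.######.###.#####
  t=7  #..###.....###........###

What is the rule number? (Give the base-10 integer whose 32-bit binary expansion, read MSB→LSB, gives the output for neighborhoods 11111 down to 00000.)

  nb #####: next=#  (t=3,i=5, bit31=1)
  nb ####.: next=#  (t=0,i=11, bit30=1)
  nb ###.#: next=.  (t=1,i=2, bit29=0)
  nb ###..: next=#  (t=0,i=12, bit28=1)
  nb ##.##: next=.  (t=1,i=24, bit27=0)
  nb ##.#.: next=.  (t=1,i=3, bit26=0)
  nb ##..#: next=#  (t=0,i=2, bit25=1)
  nb ##...: next=#  (t=2,i=7, bit24=1)
  nb #.###: next=.  (t=1,i=0, bit23=0)
  nb #.##.: next=#  (t=1,i=6, bit22=1)
  nb #.#.#: next=.  (t=1,i=4, bit21=0)
  nb #.#..: next=#  (t=0,i=6, bit20=1)
  nb #..##: next=.  (t=0,i=8, bit19=0)
  nb #..#.: next=.  (t=0,i=3, bit18=0)
  nb #...#: next=#  (t=2,i=8, bit17=1)
  nb #....: next=.  (t=2,i=12, bit16=0)
  nb .####: next=.  (t=0,i=10, bit15=0)
  nb .###.: next=.  (t=0,i=21, bit14=0)
  nb .##.#: next=.  (t=1,i=7, bit13=0)
  nb .##..: next=#  (t=0,i=1, bit12=1)
  nb .#.##: next=#  (t=1,i=5, bit11=1)
  nb .#.#.: next=.  (t=0,i=5, bit10=0)
  nb .#..#: next=#  (t=0,i=7, bit9=1)
  nb .#...: next=.  (t=2,i=11, bit8=0)
  nb ..###: next=#  (t=0,i=9, bit7=1)
  nb ..##.: next=#  (t=0,i=0, bit6=1)
  nb ..#.#: next=#  (t=0,i=4, bit5=1)
  nb ..#..: next=#  (t=2,i=10, bit4=1)
  nb ...##: next=#  (t=2,i=4, bit3=1)
  nb ...#.: next=#  (t=2,i=9, bit2=1)
  nb ....#: next=#  (t=2,i=3, bit1=1)
  nb .....: next=.  (t=2,i=0, bit0=0)
  bits 11010011010100100001101011111110 = 3545373438

3545373438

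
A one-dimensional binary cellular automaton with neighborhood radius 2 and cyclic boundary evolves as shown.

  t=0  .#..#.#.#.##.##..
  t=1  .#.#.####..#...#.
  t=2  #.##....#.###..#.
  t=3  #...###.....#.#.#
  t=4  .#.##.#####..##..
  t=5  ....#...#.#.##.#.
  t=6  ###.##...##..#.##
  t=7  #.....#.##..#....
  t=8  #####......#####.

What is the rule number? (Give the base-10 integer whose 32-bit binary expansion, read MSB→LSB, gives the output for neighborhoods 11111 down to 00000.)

2436703707

  [31] ##### => #  t=4,i=8
  [30] ####. => .  t=1,i=7
  [29] ###.# => .  t=6,i=2
  [28] ###.. => #  t=1,i=8
  [27] ##.## => .  t=0,i=12
  [26] ##.#. => .  t=5,i=14
  [25] ##..# => .  t=1,i=9
  [24] ##... => #  t=0,i=15
  [23] #.### => .  t=1,i=5
  [22] #.##. => .  t=0,i=10
  [21] #.#.# => #  t=0,i=6
  [20] #.#.. => #  t=5,i=15
  [19] #..## => #  t=4,i=12
  [18] #..#. => #  t=0,i=3
  [17] #...# => .  t=0,i=16
  [16] #.... => #  t=2,i=5
  [15] .#### => .  t=1,i=6
  [14] .###. => .  t=2,i=11
  [13] .##.# => #  t=0,i=11
  [12] .##.. => .  t=0,i=14
  [11] .#.## => .  t=0,i=9
  [10] .#.#. => #  t=0,i=5
  [9] .#..# => .  t=0,i=2
  [8] .#... => #  t=1,i=12
  [7] ..### => #  t=3,i=4
  [6] ..##. => #  t=4,i=13
  [5] ..#.# => .  t=0,i=4
  [4] ..#.. => #  t=0,i=1
  [3] ...## => #  t=3,i=3
  [2] ...#. => .  t=0,i=0
  [1] ....# => #  t=2,i=6
  [0] ..... => #  t=3,i=9
  bits 10010001001111010010010111011011 = 2436703707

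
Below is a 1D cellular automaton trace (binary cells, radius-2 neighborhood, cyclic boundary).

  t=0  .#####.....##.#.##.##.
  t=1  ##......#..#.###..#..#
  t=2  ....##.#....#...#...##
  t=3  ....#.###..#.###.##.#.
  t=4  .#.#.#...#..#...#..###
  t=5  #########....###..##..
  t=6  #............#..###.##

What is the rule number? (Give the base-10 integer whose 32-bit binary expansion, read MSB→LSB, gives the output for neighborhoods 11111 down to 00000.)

238685637

  #####|.  b31=0 t=0,i=3
  ####.|.  b30=0 t=0,i=4
  ###.#|.  b29=0 t=3,i=15
  ###..|.  b28=0 t=0,i=5
  ##.##|#  b27=1 t=0,i=18
  ##.#.|#  b26=1 t=0,i=13
  ##..#|#  b25=1 t=0,i=21
  ##...|.  b24=0 t=0,i=6
  #.###|.  b23=0 t=1,i=13
  #.##.|.  b22=0 t=0,i=16
  #.#.#|#  b21=1 t=0,i=14
  #.#..|#  b20=1 t=2,i=7
  #..##|#  b19=1 t=0,i=0
  #..#.|.  b18=0 t=1,i=10
  #...#|#  b17=1 t=2,i=14
  #....|.  b16=0 t=0,i=7
  .####|.  b15=0 t=0,i=2
  .###.|.  b14=0 t=1,i=0
  .##.#|.  b13=0 t=0,i=12
  .##..|.  b12=0 t=0,i=20
  .#.##|#  b11=1 t=0,i=15
  .#.#.|#  b10=1 t=4,i=2
  .#..#|.  b9=0 t=1,i=9
  .#...|#  b8=1 t=2,i=8
  ..###|#  b7=1 t=0,i=1
  ..##.|#  b6=1 t=0,i=11
  ..#.#|.  b5=0 t=1,i=11
  ..#..|.  b4=0 t=1,i=8
  ...##|.  b3=0 t=0,i=10
  ...#.|#  b2=1 t=1,i=7
  ....#|.  b1=0 t=0,i=9
  .....|#  b0=1 t=0,i=8
  bits 00001110001110100000110111000101 = 238685637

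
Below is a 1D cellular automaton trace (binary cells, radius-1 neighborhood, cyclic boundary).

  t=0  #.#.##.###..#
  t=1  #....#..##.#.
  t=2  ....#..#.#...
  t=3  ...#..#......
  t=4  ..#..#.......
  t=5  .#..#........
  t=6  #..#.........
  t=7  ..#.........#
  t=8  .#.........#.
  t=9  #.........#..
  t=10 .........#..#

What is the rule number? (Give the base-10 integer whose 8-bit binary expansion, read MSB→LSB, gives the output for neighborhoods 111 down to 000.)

  nb ###: next=#  (t=0,i=8, bit7=1)
  nb ##.: next=#  (t=0,i=0, bit6=1)
  nb #.#: next=.  (t=0,i=1, bit5=0)
  nb #..: next=.  (t=0,i=10, bit4=0)
  nb .##: next=.  (t=0,i=4, bit3=0)
  nb .#.: next=.  (t=0,i=2, bit2=0)
  nb ..#: next=#  (t=0,i=11, bit1=1)
  nb ...: next=.  (t=1,i=2, bit0=0)
  bits 11000010 = 194

194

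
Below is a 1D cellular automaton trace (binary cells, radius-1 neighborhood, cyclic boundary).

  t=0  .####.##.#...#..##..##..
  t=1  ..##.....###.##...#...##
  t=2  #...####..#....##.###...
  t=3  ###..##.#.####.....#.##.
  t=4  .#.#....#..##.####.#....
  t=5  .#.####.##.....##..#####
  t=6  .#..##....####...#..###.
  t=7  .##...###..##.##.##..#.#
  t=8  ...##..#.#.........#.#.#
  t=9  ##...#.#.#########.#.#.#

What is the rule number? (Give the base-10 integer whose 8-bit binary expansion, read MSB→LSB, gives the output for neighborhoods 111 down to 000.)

149

  ### -> #   bit 7 = 1  t=0,i=2
  ##. -> .   bit 6 = 0  t=0,i=4
  #.# -> .   bit 5 = 0  t=0,i=5
  #.. -> #   bit 4 = 1  t=0,i=10
  .## -> .   bit 3 = 0  t=0,i=1
  .#. -> #   bit 2 = 1  t=0,i=9
  ..# -> .   bit 1 = 0  t=0,i=0
  ... -> #   bit 0 = 1  t=0,i=11
  bits 10010101 = 149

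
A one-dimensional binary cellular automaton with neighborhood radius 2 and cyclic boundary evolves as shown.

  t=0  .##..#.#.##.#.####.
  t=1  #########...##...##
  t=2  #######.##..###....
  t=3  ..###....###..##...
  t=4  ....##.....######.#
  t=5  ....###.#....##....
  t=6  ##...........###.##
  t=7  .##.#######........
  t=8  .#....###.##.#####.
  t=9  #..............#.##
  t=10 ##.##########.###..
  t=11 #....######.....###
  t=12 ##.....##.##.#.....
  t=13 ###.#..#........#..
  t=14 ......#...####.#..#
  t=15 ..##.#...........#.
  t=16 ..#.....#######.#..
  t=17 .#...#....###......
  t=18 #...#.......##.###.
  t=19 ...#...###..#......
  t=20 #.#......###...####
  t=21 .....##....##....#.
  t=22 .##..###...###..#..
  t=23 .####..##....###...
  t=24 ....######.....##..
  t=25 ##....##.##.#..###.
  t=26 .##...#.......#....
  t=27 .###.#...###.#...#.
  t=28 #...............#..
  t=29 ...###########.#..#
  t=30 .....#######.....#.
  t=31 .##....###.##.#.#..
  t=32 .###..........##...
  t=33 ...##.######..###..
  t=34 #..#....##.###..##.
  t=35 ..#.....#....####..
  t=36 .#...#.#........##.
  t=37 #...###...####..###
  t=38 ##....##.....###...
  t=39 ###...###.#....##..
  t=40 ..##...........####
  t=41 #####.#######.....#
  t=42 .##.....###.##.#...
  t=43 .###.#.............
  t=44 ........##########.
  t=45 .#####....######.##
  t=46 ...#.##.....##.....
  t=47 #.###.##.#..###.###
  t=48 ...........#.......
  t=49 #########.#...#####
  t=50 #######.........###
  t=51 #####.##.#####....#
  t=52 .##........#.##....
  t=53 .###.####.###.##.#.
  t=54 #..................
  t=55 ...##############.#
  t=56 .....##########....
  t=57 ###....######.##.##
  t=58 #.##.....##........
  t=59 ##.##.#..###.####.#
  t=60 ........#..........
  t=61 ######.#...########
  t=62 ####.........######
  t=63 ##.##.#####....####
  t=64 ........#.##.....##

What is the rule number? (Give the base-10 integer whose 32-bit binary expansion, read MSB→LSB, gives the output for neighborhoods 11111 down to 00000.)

  [31] ##### => #  t=1,i=0
  [30] ####. => .  t=0,i=16
  [29] ###.# => .  t=2,i=6
  [28] ###.. => #  t=0,i=17
  [27] ##.## => .  t=2,i=7
  [26] ##.#. => .  t=0,i=11
  [25] ##..# => #  t=0,i=3
  [24] ##... => #  t=1,i=9
  [23] #.### => .  t=0,i=14
  [22] #.##. => .  t=0,i=9
  [21] #.#.# => #  t=0,i=7
  [20] #.#.. => .  t=4,i=18
  [19] #..## => #  t=0,i=0
  [18] #..#. => #  t=0,i=4
  [17] #...# => .  t=1,i=10
  [16] #.... => .  t=2,i=16
  [15] .#### => .  t=0,i=15
  [14] .###. => .  t=2,i=13
  [13] .##.# => .  t=0,i=10
  [12] .##.. => #  t=0,i=2
  [11] .#.## => #  t=0,i=8
  [10] .#.#. => #  t=0,i=6
  [9] .#..# => .  t=13,i=5
  [8] .#... => .  t=4,i=0
  [7] ..### => .  t=1,i=17
  [6] ..##. => #  t=0,i=1
  [5] ..#.# => #  t=0,i=5
  [4] ..#.. => .  t=8,i=1
  [3] ...## => .  t=1,i=11
  [2] ...#. => #  t=9,i=14
  [1] ....# => .  t=2,i=17
  [0] ..... => #  t=3,i=18
  bits 10010011001011000001110001100101 = 2469141605

2469141605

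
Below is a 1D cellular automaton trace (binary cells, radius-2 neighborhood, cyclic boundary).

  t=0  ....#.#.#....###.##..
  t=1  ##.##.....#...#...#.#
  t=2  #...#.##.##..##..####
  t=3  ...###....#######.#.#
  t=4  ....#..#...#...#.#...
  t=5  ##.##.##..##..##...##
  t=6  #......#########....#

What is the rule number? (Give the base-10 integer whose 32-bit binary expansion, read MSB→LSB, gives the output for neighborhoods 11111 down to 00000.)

  #####|.  b31=0 t=2,i=19
  ####.|#  b30=1 t=2,i=20
  ###.#|.  b29=0 t=0,i=15
  ###..|.  b28=0 t=2,i=0
  ##.##|.  b27=0 t=0,i=16
  ##.#.|#  b26=1 t=3,i=17
  ##..#|#  b25=1 t=2,i=11
  ##...|.  b24=0 t=0,i=19
  #.###|#  b23=1 t=1,i=20
  #.##.|.  b22=0 t=0,i=17
  #.#.#|.  b21=0 t=0,i=6
  #.#..|.  b20=0 t=0,i=8
  #..##|#  b19=1 t=2,i=12
  #..#.|#  b18=1 t=4,i=6
  #...#|.  b17=0 t=1,i=12
  #....|#  b16=1 t=0,i=10
  .####|#  b15=1 t=2,i=18
  .###.|#  b14=1 t=0,i=14
  .##.#|.  b13=0 t=2,i=7
  .##..|#  b12=1 t=0,i=18
  .#.##|#  b11=1 t=1,i=19
  .#.#.|.  b10=0 t=0,i=5
  .#..#|.  b9=0 t=4,i=5
  .#...|.  b8=0 t=0,i=9
  ..###|.  b7=0 t=0,i=13
  ..##.|#  b6=1 t=2,i=13
  ..#.#|#  b5=1 t=0,i=4
  ..#..|#  b4=1 t=1,i=10
  ...##|.  b3=0 t=0,i=12
  ...#.|#  b2=1 t=0,i=3
  ....#|.  b1=0 t=0,i=2
  .....|#  b0=1 t=0,i=0
  bits 01000110100011011101100001110101 = 1183701109

1183701109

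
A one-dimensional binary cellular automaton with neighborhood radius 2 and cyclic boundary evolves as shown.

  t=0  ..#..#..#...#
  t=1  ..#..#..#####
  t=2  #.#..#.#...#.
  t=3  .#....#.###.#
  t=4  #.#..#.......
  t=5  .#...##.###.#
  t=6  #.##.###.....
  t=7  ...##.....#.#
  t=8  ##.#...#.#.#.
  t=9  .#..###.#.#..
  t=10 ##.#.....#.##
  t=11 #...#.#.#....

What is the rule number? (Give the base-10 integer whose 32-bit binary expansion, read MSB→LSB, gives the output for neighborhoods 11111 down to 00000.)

  #####|.  b31=0 t=1,i=10
  ####.|#  b30=1 t=1,i=11
  ###.#|.  b29=0 t=3,i=10
  ###..|.  b28=0 t=1,i=12
  ##.##|#  b27=1 t=5,i=7
  ##.#.|.  b26=0 t=3,i=11
  ##..#|#  b25=1 t=1,i=0
  ##...|.  b24=0 t=6,i=8
  #.###|.  b23=0 t=3,i=8
  #.##.|.  b22=0 t=6,i=2
  #.#.#|.  b21=0 t=2,i=0
  #.#..|.  b20=0 t=2,i=2
  #..##|#  b19=1 t=1,i=7
  #..#.|.  b18=0 t=0,i=1
  #...#|#  b17=1 t=0,i=10
  #....|.  b16=0 t=3,i=3
  .####|.  b15=0 t=1,i=9
  .###.|.  b14=0 t=3,i=9
  .##.#|#  b13=1 t=5,i=6
  .##..|.  b12=0 t=7,i=4
  .#.##|.  b11=0 t=3,i=7
  .#.#.|#  b10=1 t=2,i=1
  .#..#|.  b9=0 t=0,i=0
  .#...|#  b8=1 t=0,i=9
  ..###|.  b7=0 t=1,i=8
  ..##.|#  b6=1 t=5,i=5
  ..#.#|.  b5=0 t=2,i=5
  ..#..|#  b4=1 t=0,i=2
  ...##|.  b3=0 t=5,i=4
  ...#.|#  b2=1 t=0,i=11
  ....#|.  b1=0 t=3,i=4
  .....|#  b0=1 t=4,i=8
  bits 01001010000010100010010101010101 = 1242178901

1242178901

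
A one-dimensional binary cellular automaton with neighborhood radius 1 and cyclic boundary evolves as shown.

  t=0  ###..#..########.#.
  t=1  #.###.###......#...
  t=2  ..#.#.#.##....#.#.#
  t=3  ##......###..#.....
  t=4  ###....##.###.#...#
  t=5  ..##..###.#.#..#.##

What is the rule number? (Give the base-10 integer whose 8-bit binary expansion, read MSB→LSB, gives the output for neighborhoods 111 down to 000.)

90

  [7] ### => .  t=0,i=1
  [6] ##. => #  t=0,i=2
  [5] #.# => .  t=0,i=16
  [4] #.. => #  t=0,i=3
  [3] .## => #  t=0,i=0
  [2] .#. => .  t=0,i=5
  [1] ..# => #  t=0,i=4
  [0] ... => .  t=1,i=10
  bits 01011010 = 90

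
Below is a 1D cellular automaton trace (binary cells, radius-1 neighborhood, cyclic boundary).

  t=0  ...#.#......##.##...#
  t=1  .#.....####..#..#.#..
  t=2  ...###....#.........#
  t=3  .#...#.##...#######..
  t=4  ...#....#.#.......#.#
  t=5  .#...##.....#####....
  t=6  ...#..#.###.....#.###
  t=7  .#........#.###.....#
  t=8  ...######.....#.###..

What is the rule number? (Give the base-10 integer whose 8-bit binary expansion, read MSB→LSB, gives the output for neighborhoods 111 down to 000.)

65

  nb ###: next=.  (t=1,i=8, bit7=0)
  nb ##.: next=#  (t=0,i=13, bit6=1)
  nb #.#: next=.  (t=0,i=4, bit5=0)
  nb #..: next=.  (t=0,i=0, bit4=0)
  nb .##: next=.  (t=0,i=12, bit3=0)
  nb .#.: next=.  (t=0,i=3, bit2=0)
  nb ..#: next=.  (t=0,i=2, bit1=0)
  nb ...: next=#  (t=0,i=1, bit0=1)
  bits 01000001 = 65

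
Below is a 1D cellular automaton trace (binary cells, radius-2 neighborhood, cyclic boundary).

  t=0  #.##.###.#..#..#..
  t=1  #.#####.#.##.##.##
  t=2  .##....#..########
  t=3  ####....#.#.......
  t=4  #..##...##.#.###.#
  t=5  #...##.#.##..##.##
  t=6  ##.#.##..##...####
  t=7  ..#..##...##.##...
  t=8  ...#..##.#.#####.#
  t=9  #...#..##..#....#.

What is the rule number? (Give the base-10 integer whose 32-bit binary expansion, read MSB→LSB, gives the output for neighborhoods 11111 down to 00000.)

499414953

  nb #####: next=.  (t=1,i=4, bit31=0)
  nb ####.: next=.  (t=1,i=5, bit30=0)
  nb ###.#: next=.  (t=0,i=7, bit29=0)
  nb ###..: next=#  (t=3,i=3, bit28=1)
  nb ##.##: next=#  (t=0,i=4, bit27=1)
  nb ##.#.: next=#  (t=0,i=8, bit26=1)
  nb ##..#: next=.  (t=4,i=1, bit25=0)
  nb ##...: next=#  (t=2,i=3, bit24=1)
  nb #.###: next=#  (t=0,i=5, bit23=1)
  nb #.##.: next=#  (t=0,i=2, bit22=1)
  nb #.#.#: next=.  (t=1,i=8, bit21=0)
  nb #.#..: next=.  (t=0,i=9, bit20=0)
  nb #..##: next=.  (t=2,i=9, bit19=0)
  nb #..#.: next=#  (t=0,i=11, bit18=1)
  nb #...#: next=.  (t=4,i=6, bit17=0)
  nb #....: next=.  (t=2,i=4, bit16=0)
  nb .####: next=.  (t=1,i=3, bit15=0)
  nb .###.: next=#  (t=0,i=6, bit14=1)
  nb .##.#: next=#  (t=0,i=3, bit13=1)
  nb .##..: next=#  (t=2,i=2, bit12=1)
  nb .#.##: next=.  (t=0,i=1, bit11=0)
  nb .#.#.: next=#  (t=3,i=9, bit10=1)
  nb .#..#: next=#  (t=0,i=10, bit9=1)
  nb .#...: next=#  (t=3,i=11, bit8=1)
  nb ..###: next=#  (t=2,i=10, bit7=1)
  nb ..##.: next=.  (t=4,i=3, bit6=0)
  nb ..#.#: next=#  (t=0,i=0, bit5=1)
  nb ..#..: next=.  (t=0,i=12, bit4=0)
  nb ...##: next=#  (t=3,i=17, bit3=1)
  nb ...#.: next=.  (t=2,i=6, bit2=0)
  nb ....#: next=.  (t=2,i=5, bit1=0)
  nb .....: next=#  (t=3,i=13, bit0=1)
  bits 00011101110001000111011110101001 = 499414953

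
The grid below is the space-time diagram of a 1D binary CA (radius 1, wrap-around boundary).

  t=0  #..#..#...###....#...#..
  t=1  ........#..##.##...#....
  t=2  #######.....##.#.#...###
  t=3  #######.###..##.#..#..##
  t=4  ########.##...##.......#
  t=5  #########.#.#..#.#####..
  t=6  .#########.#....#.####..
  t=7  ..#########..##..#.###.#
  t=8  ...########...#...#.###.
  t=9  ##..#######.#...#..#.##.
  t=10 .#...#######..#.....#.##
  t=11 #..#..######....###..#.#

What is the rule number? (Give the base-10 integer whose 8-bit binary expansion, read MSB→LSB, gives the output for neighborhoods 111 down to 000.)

225

  ###|#  b7=1 t=0,i=11
  ##.|#  b6=1 t=0,i=12
  #.#|#  b5=1 t=1,i=13
  #..|.  b4=0 t=0,i=1
  .##|.  b3=0 t=0,i=10
  .#.|.  b2=0 t=0,i=0
  ..#|.  b1=0 t=0,i=2
  ...|#  b0=1 t=0,i=8
  bits 11100001 = 225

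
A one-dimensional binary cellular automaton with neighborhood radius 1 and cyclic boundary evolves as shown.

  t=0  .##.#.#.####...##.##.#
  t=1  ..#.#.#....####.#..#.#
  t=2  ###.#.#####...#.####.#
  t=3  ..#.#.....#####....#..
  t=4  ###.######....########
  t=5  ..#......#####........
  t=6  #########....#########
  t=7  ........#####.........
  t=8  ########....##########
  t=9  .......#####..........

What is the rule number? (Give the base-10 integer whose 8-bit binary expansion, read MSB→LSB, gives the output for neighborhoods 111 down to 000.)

  [7] ### => .  t=0,i=9
  [6] ##. => #  t=0,i=2
  [5] #.# => .  t=0,i=0
  [4] #.. => #  t=0,i=12
  [3] .## => .  t=0,i=1
  [2] .#. => #  t=0,i=4
  [1] ..# => #  t=0,i=14
  [0] ... => #  t=0,i=13
  bits 01010111 = 87

87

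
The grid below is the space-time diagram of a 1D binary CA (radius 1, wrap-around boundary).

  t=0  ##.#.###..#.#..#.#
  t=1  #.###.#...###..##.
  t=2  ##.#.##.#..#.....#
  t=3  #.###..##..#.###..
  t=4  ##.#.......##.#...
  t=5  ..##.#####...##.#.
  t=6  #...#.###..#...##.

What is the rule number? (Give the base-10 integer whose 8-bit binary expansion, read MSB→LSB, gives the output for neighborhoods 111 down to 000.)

  ### -> #   bit 7 = 1  t=0,i=0
  ##. -> .   bit 6 = 0  t=0,i=1
  #.# -> #   bit 5 = 1  t=0,i=2
  #.. -> .   bit 4 = 0  t=0,i=8
  .## -> .   bit 3 = 0  t=0,i=5
  .#. -> #   bit 2 = 1  t=0,i=3
  ..# -> .   bit 1 = 0  t=0,i=9
  ... -> #   bit 0 = 1  t=1,i=8
  bits 10100101 = 165

165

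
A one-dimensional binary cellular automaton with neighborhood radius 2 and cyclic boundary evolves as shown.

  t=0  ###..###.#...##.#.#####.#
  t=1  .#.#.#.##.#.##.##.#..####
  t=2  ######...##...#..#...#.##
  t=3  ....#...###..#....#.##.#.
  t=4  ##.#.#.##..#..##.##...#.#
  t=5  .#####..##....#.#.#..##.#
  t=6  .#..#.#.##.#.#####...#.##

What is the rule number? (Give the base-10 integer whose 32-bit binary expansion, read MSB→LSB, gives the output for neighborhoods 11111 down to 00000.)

  nb #####: next=.  (t=0,i=20, bit31=0)
  nb ####.: next=#  (t=0,i=1, bit30=1)
  nb ###.#: next=#  (t=0,i=7, bit29=1)
  nb ###..: next=.  (t=0,i=2, bit28=0)
  nb ##.##: next=#  (t=0,i=23, bit27=1)
  nb ##.#.: next=#  (t=0,i=8, bit26=1)
  nb ##..#: next=#  (t=0,i=3, bit25=1)
  nb ##...: next=.  (t=2,i=6, bit24=0)
  nb #.###: next=#  (t=0,i=18, bit23=1)
  nb #.##.: next=.  (t=1,i=7, bit22=0)
  nb #.#.#: next=#  (t=0,i=16, bit21=1)
  nb #.#..: next=.  (t=0,i=9, bit20=0)
  nb #..##: next=.  (t=0,i=4, bit19=0)
  nb #..#.: next=.  (t=2,i=16, bit18=0)
  nb #...#: next=.  (t=0,i=11, bit17=0)
  nb #....: next=#  (t=3,i=0, bit16=1)
  nb .####: next=.  (t=0,i=0, bit15=0)
  nb .###.: next=.  (t=0,i=6, bit14=0)
  nb .##.#: next=.  (t=0,i=14, bit13=0)
  nb .##..: next=#  (t=2,i=10, bit12=1)
  nb .#.##: next=.  (t=0,i=17, bit11=0)
  nb .#.#.: next=#  (t=1,i=2, bit10=1)
  nb .#..#: next=.  (t=1,i=19, bit9=0)
  nb .#...: next=#  (t=0,i=10, bit8=1)
  nb ..###: next=#  (t=0,i=5, bit7=1)
  nb ..##.: next=#  (t=0,i=13, bit6=1)
  nb ..#.#: next=#  (t=2,i=21, bit5=1)
  nb ..#..: next=.  (t=2,i=14, bit4=0)
  nb ...##: next=#  (t=0,i=12, bit3=1)
  nb ...#.: next=#  (t=2,i=13, bit2=1)
  nb ....#: next=.  (t=3,i=2, bit1=0)
  nb .....: next=#  (t=3,i=1, bit0=1)
  bits 01101110101000010001010111101101 = 1856050669

1856050669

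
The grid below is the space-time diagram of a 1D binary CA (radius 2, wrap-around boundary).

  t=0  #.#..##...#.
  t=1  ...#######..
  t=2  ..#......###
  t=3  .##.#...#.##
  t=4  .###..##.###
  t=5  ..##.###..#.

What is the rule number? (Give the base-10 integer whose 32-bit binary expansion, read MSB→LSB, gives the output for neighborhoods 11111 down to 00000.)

  ##### -> .   bit 31 = 0  t=1,i=5
  ####. -> .   bit 30 = 0  t=1,i=8
  ###.# -> .   bit 29 = 0  t=4,i=11
  ###.. -> #   bit 28 = 1  t=1,i=9
  ##.## -> .   bit 27 = 0  t=3,i=0
  ##.#. -> #   bit 26 = 1  t=3,i=3
  ##..# -> .   bit 25 = 0  t=2,i=0
  ##... -> #   bit 24 = 1  t=0,i=7
  #.### -> .   bit 23 = 0  t=4,i=1
  #.##. -> #   bit 22 = 1  t=3,i=1
  #.#.# -> .   bit 21 = 0  t=0,i=0
  #.#.. -> .   bit 20 = 0  t=0,i=2
  #..## -> #   bit 19 = 1  t=0,i=4
  #..#. -> #   bit 18 = 1  t=2,i=1
  #...# -> #   bit 17 = 1  t=0,i=8
  #.... -> #   bit 16 = 1  t=1,i=11
  .#### -> .   bit 15 = 0  t=1,i=4
  .###. -> #   bit 14 = 1  t=2,i=10
  .##.# -> #   bit 13 = 1  t=3,i=2
  .##.. -> #   bit 12 = 1  t=0,i=6
  .#.## -> #   bit 11 = 1  t=3,i=9
  .#.#. -> .   bit 10 = 0  t=0,i=1
  .#..# -> #   bit 9 = 1  t=0,i=3
  .#... -> .   bit 8 = 0  t=2,i=3
  ..### -> .   bit 7 = 0  t=1,i=3
  ..##. -> #   bit 6 = 1  t=0,i=5
  ..#.# -> .   bit 5 = 0  t=0,i=10
  ..#.. -> #   bit 4 = 1  t=2,i=2
  ...## -> #   bit 3 = 1  t=1,i=2
  ...#. -> #   bit 2 = 1  t=0,i=9
  ....# -> .   bit 1 = 0  t=1,i=1
  ..... -> .   bit 0 = 0  t=1,i=0
  bits 00010101010011110111101001011100 = 357530204

357530204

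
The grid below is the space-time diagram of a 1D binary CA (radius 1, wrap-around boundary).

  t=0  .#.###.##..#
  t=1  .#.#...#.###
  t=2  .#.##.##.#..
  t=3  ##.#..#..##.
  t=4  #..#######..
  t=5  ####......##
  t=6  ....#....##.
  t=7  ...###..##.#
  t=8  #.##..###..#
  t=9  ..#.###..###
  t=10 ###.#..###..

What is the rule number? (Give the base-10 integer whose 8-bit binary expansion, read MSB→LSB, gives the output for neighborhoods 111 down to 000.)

30

  ### -> .   bit 7 = 0  t=0,i=4
  ##. -> .   bit 6 = 0  t=0,i=5
  #.# -> .   bit 5 = 0  t=0,i=0
  #.. -> #   bit 4 = 1  t=0,i=9
  .## -> #   bit 3 = 1  t=0,i=3
  .#. -> #   bit 2 = 1  t=0,i=1
  ..# -> #   bit 1 = 1  t=0,i=10
  ... -> .   bit 0 = 0  t=1,i=5
  bits 00011110 = 30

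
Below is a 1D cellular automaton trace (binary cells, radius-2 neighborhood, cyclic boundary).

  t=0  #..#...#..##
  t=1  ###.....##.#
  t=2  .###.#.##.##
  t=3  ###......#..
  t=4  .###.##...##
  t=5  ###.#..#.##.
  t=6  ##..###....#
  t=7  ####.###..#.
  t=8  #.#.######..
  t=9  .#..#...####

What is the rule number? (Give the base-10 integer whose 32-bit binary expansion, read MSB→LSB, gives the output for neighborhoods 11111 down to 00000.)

  #####|.  b31=0 t=8,i=6
  ####.|#  b30=1 t=1,i=1
  ###.#|.  b29=0 t=2,i=3
  ###..|#  b28=1 t=0,i=0
  ##.##|#  b27=1 t=1,i=10
  ##.#.|.  b26=0 t=2,i=4
  ##..#|#  b25=1 t=0,i=1
  ##...|#  b24=1 t=1,i=3
  #.###|#  b23=1 t=1,i=11
  #.##.|.  b22=0 t=2,i=7
  #.#.#|.  b21=0 t=2,i=5
  #.#..|#  b20=1 t=5,i=4
  #..##|#  b19=1 t=0,i=9
  #..#.|#  b18=1 t=0,i=2
  #...#|.  b17=0 t=0,i=5
  #....|.  b16=0 t=1,i=4
  .####|.  b15=0 t=1,i=0
  .###.|#  b14=1 t=0,i=11
  .##.#|.  b13=0 t=1,i=9
  .##..|.  b12=0 t=4,i=6
  .#.##|.  b11=0 t=2,i=6
  .#.#.|#  b10=1 t=8,i=1
  .#..#|#  b9=1 t=0,i=8
  .#...|.  b8=0 t=0,i=4
  ..###|.  b7=0 t=0,i=10
  ..##.|#  b6=1 t=1,i=8
  ..#.#|.  b5=0 t=5,i=7
  ..#..|.  b4=0 t=0,i=3
  ...##|#  b3=1 t=1,i=7
  ...#.|.  b2=0 t=0,i=6
  ....#|.  b1=0 t=1,i=6
  .....|#  b0=1 t=1,i=5
  bits 01011011100111000100011001001001 = 1536968265

1536968265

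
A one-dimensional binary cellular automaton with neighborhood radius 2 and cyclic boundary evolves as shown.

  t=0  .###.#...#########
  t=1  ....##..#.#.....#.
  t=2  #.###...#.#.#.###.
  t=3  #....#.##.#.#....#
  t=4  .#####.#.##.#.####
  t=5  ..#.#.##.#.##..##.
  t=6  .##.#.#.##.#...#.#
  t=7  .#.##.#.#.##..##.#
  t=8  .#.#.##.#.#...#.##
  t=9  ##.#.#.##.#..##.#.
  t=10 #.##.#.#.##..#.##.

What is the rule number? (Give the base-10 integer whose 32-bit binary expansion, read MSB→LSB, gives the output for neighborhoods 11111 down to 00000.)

  #####|.  b31=0 t=0,i=11
  ####.|#  b30=1 t=0,i=16
  ###.#|.  b29=0 t=0,i=3
  ###..|.  b28=0 t=2,i=4
  ##.##|.  b27=0 t=0,i=0
  ##.#.|#  b26=1 t=0,i=4
  ##..#|.  b25=0 t=1,i=6
  ##...|#  b24=1 t=2,i=5
  #.###|.  b23=0 t=0,i=1
  #.##.|#  b22=1 t=3,i=7
  #.#.#|#  b21=1 t=2,i=0
  #.#..|#  b20=1 t=0,i=5
  #..##|.  b19=0 t=5,i=14
  #..#.|.  b18=0 t=1,i=7
  #...#|.  b17=0 t=0,i=7
  #....|#  b16=1 t=1,i=0
  .####|#  b15=1 t=0,i=10
  .###.|.  b14=0 t=0,i=2
  .##.#|.  b13=0 t=3,i=8
  .##..|.  b12=0 t=1,i=5
  .#.##|.  b11=0 t=2,i=1
  .#.#.|.  b10=0 t=1,i=9
  .#..#|.  b9=0 t=9,i=11
  .#...|.  b8=0 t=0,i=6
  ..###|.  b7=0 t=0,i=9
  ..##.|#  b6=1 t=1,i=4
  ..#.#|#  b5=1 t=1,i=8
  ..#..|#  b4=1 t=1,i=16
  ...##|#  b3=1 t=0,i=8
  ...#.|#  b2=1 t=1,i=15
  ....#|#  b1=1 t=1,i=2
  .....|.  b0=0 t=1,i=1
  bits 01000101011100011000000001111110 = 1165066366

1165066366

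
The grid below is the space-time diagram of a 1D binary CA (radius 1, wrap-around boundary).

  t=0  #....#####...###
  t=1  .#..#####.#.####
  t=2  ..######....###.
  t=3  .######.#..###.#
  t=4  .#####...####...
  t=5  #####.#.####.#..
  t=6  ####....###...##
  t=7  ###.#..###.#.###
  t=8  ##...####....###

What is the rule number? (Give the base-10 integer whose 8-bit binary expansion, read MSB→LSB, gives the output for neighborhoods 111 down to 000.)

154

  nb ###: next=#  (t=0,i=6, bit7=1)
  nb ##.: next=.  (t=0,i=0, bit6=0)
  nb #.#: next=.  (t=1,i=0, bit5=0)
  nb #..: next=#  (t=0,i=1, bit4=1)
  nb .##: next=#  (t=0,i=5, bit3=1)
  nb .#.: next=.  (t=1,i=1, bit2=0)
  nb ..#: next=#  (t=0,i=4, bit1=1)
  nb ...: next=.  (t=0,i=2, bit0=0)
  bits 10011010 = 154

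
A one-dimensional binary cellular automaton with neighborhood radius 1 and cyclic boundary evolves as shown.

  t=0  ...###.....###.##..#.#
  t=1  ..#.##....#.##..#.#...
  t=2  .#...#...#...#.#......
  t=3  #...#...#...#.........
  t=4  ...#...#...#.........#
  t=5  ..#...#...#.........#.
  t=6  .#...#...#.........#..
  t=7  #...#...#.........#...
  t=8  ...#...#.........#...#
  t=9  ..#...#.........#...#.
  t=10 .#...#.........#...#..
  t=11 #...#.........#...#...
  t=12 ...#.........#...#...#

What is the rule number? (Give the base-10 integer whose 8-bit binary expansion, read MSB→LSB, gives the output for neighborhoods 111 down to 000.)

194

  ###|#  b7=1 t=0,i=4
  ##.|#  b6=1 t=0,i=5
  #.#|.  b5=0 t=0,i=14
  #..|.  b4=0 t=0,i=0
  .##|.  b3=0 t=0,i=3
  .#.|.  b2=0 t=0,i=19
  ..#|#  b1=1 t=0,i=2
  ...|.  b0=0 t=0,i=1
  bits 11000010 = 194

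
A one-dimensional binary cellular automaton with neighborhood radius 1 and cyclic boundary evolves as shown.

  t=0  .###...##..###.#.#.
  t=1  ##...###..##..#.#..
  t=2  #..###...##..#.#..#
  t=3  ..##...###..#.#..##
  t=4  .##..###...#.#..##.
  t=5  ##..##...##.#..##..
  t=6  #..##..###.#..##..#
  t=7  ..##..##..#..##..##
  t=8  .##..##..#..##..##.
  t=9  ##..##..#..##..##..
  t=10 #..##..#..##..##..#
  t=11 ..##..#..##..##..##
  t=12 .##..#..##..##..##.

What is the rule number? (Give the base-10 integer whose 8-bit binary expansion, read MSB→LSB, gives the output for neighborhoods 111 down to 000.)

43

  ###|.  b7=0 t=0,i=2
  ##.|.  b6=0 t=0,i=3
  #.#|#  b5=1 t=0,i=14
  #..|.  b4=0 t=0,i=4
  .##|#  b3=1 t=0,i=1
  .#.|.  b2=0 t=0,i=15
  ..#|#  b1=1 t=0,i=0
  ...|#  b0=1 t=0,i=5
  bits 00101011 = 43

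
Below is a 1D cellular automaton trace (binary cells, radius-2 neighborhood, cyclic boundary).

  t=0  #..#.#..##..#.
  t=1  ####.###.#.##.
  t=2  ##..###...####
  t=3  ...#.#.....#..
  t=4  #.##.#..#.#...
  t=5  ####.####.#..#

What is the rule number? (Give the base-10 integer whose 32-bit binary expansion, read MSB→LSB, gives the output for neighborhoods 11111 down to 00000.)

  nb #####: next=.  (t=2,i=12, bit31=0)
  nb ####.: next=.  (t=1,i=2, bit30=0)
  nb ###.#: next=.  (t=1,i=3, bit29=0)
  nb ###..: next=.  (t=2,i=1, bit28=0)
  nb ##.##: next=#  (t=1,i=4, bit27=1)
  nb ##.#.: next=.  (t=1,i=8, bit26=0)
  nb ##..#: next=.  (t=0,i=10, bit25=0)
  nb ##...: next=.  (t=2,i=7, bit24=0)
  nb #.###: next=#  (t=1,i=0, bit23=1)
  nb #.##.: next=#  (t=1,i=11, bit22=1)
  nb #.#.#: next=.  (t=1,i=9, bit21=0)
  nb #.#..: next=#  (t=0,i=0, bit20=1)
  nb #..##: next=#  (t=0,i=7, bit19=1)
  nb #..#.: next=#  (t=0,i=2, bit18=1)
  nb #...#: next=.  (t=2,i=8, bit17=0)
  nb #....: next=.  (t=3,i=7, bit16=0)
  nb .####: next=#  (t=1,i=1, bit15=1)
  nb .###.: next=#  (t=1,i=6, bit14=1)
  nb .##.#: next=#  (t=1,i=12, bit13=1)
  nb .##..: next=#  (t=0,i=9, bit12=1)
  nb .#.##: next=#  (t=1,i=10, bit11=1)
  nb .#.#.: next=.  (t=0,i=4, bit10=0)
  nb .#..#: next=#  (t=0,i=1, bit9=1)
  nb .#...: next=.  (t=3,i=6, bit8=0)
  nb ..###: next=.  (t=2,i=4, bit7=0)
  nb ..##.: next=.  (t=0,i=8, bit6=0)
  nb ..#.#: next=#  (t=0,i=3, bit5=1)
  nb ..#..: next=.  (t=3,i=11, bit4=0)
  nb ...##: next=.  (t=2,i=9, bit3=0)
  nb ...#.: next=#  (t=3,i=2, bit2=1)
  nb ....#: next=.  (t=3,i=1, bit1=0)
  nb .....: next=#  (t=3,i=0, bit0=1)
  bits 00001000110111001111101000100101 = 148699685

148699685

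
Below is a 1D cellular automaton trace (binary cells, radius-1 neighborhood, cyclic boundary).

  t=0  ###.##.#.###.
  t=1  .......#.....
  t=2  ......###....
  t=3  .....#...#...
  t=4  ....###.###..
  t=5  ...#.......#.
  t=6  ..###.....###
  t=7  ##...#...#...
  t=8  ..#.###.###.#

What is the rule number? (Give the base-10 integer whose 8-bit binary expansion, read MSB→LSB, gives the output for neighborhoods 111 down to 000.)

22

  nb ###: next=.  (t=0,i=1, bit7=0)
  nb ##.: next=.  (t=0,i=2, bit6=0)
  nb #.#: next=.  (t=0,i=3, bit5=0)
  nb #..: next=#  (t=1,i=8, bit4=1)
  nb .##: next=.  (t=0,i=0, bit3=0)
  nb .#.: next=#  (t=0,i=7, bit2=1)
  nb ..#: next=#  (t=1,i=6, bit1=1)
  nb ...: next=.  (t=1,i=0, bit0=0)
  bits 00010110 = 22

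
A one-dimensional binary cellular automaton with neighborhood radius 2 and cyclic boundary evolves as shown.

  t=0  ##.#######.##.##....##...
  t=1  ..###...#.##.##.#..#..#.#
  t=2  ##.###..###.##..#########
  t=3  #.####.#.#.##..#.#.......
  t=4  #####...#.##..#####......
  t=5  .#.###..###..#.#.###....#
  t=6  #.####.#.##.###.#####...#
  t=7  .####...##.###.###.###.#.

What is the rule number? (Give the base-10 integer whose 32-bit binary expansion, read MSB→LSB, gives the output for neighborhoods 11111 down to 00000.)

1507643192

  ##### -> .   bit 31 = 0  t=0,i=5
  ####. -> #   bit 30 = 1  t=0,i=8
  ###.# -> .   bit 29 = 0  t=0,i=9
  ###.. -> #   bit 28 = 1  t=1,i=4
  ##.## -> #   bit 27 = 1  t=0,i=2
  ##.#. -> .   bit 26 = 0  t=1,i=15
  ##..# -> .   bit 25 = 0  t=2,i=6
  ##... -> #   bit 24 = 1  t=0,i=16
  #.### -> #   bit 23 = 1  t=0,i=3
  #.##. -> #   bit 22 = 1  t=0,i=11
  #.#.# -> .   bit 21 = 0  t=3,i=7
  #.#.. -> #   bit 20 = 1  t=1,i=16
  #..## -> #   bit 19 = 1  t=1,i=1
  #..#. -> #   bit 18 = 1  t=1,i=18
  #...# -> .   bit 17 = 0  t=0,i=23
  #.... -> .   bit 16 = 0  t=0,i=17
  .#### -> #   bit 15 = 1  t=0,i=4
  .###. -> #   bit 14 = 1  t=1,i=3
  .##.# -> .   bit 13 = 0  t=0,i=1
  .##.. -> .   bit 12 = 0  t=0,i=15
  .#.## -> #   bit 11 = 1  t=1,i=9
  .#.#. -> #   bit 10 = 1  t=1,i=23
  .#..# -> #   bit 9 = 1  t=1,i=0
  .#... -> #   bit 8 = 1  t=3,i=18
  ..### -> .   bit 7 = 0  t=1,i=2
  ..##. -> .   bit 6 = 0  t=0,i=0
  ..#.# -> #   bit 5 = 1  t=1,i=8
  ..#.. -> #   bit 4 = 1  t=1,i=19
  ...## -> #   bit 3 = 1  t=0,i=19
  ...#. -> .   bit 2 = 0  t=1,i=7
  ....# -> .   bit 1 = 0  t=0,i=18
  ..... -> .   bit 0 = 0  t=3,i=20
  bits 01011001110111001100111100111000 = 1507643192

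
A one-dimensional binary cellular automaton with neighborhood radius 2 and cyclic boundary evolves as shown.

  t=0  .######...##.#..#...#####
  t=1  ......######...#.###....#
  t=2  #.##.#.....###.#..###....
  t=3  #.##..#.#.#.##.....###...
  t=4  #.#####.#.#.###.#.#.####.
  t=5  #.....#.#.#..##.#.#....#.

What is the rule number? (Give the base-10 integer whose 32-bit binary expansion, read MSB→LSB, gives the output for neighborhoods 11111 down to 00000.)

862351721

  ##### -> .   bit 31 = 0  t=0,i=3
  ####. -> .   bit 30 = 0  t=0,i=5
  ###.# -> #   bit 29 = 1  t=0,i=24
  ###.. -> #   bit 28 = 1  t=0,i=6
  ##.## -> .   bit 27 = 0  t=0,i=0
  ##.#. -> .   bit 26 = 0  t=0,i=12
  ##..# -> #   bit 25 = 1  t=3,i=4
  ##... -> #   bit 24 = 1  t=0,i=7
  #.### -> .   bit 23 = 0  t=0,i=1
  #.##. -> #   bit 22 = 1  t=2,i=2
  #.#.# -> #   bit 21 = 1  t=3,i=8
  #.#.. -> .   bit 20 = 0  t=0,i=13
  #..## -> .   bit 19 = 0  t=2,i=17
  #..#. -> #   bit 18 = 1  t=0,i=15
  #...# -> #   bit 17 = 1  t=0,i=8
  #.... -> .   bit 16 = 0  t=1,i=1
  .#### -> .   bit 15 = 0  t=0,i=2
  .###. -> #   bit 14 = 1  t=1,i=18
  .##.# -> #   bit 13 = 1  t=0,i=11
  .##.. -> #   bit 12 = 1  t=3,i=3
  .#.## -> .   bit 11 = 0  t=1,i=16
  .#.#. -> .   bit 10 = 0  t=3,i=7
  .#..# -> .   bit 9 = 0  t=0,i=14
  .#... -> #   bit 8 = 1  t=0,i=17
  ..### -> .   bit 7 = 0  t=0,i=20
  ..##. -> #   bit 6 = 1  t=0,i=10
  ..#.# -> #   bit 5 = 1  t=1,i=15
  ..#.. -> .   bit 4 = 0  t=0,i=16
  ...## -> #   bit 3 = 1  t=0,i=9
  ...#. -> .   bit 2 = 0  t=1,i=14
  ....# -> .   bit 1 = 0  t=1,i=4
  ..... -> #   bit 0 = 1  t=1,i=2
  bits 00110011011001100111000101101001 = 862351721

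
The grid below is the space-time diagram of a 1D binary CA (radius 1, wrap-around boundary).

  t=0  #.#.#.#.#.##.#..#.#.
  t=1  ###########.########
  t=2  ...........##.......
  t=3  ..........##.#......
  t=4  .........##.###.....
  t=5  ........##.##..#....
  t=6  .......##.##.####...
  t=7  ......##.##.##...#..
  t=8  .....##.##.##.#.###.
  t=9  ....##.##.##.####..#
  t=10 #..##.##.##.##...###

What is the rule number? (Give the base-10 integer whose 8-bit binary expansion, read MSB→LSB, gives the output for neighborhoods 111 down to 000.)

  ###|.  b7=0 t=1,i=0
  ##.|.  b6=0 t=0,i=11
  #.#|#  b5=1 t=0,i=1
  #..|#  b4=1 t=0,i=14
  .##|#  b3=1 t=0,i=10
  .#.|#  b2=1 t=0,i=0
  ..#|#  b1=1 t=0,i=15
  ...|.  b0=0 t=2,i=0
  bits 00111110 = 62

62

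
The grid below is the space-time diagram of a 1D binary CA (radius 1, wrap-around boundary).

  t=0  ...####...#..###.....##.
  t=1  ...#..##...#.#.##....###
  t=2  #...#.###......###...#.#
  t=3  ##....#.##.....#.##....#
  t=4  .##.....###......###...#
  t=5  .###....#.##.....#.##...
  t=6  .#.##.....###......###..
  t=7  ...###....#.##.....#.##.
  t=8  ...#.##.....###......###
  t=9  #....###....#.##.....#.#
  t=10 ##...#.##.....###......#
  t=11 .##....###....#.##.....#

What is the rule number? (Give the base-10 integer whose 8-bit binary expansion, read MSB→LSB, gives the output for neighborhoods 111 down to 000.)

88

  nb ###: next=.  (t=0,i=4, bit7=0)
  nb ##.: next=#  (t=0,i=6, bit6=1)
  nb #.#: next=.  (t=1,i=12, bit5=0)
  nb #..: next=#  (t=0,i=7, bit4=1)
  nb .##: next=#  (t=0,i=3, bit3=1)
  nb .#.: next=.  (t=0,i=10, bit2=0)
  nb ..#: next=.  (t=0,i=2, bit1=0)
  nb ...: next=.  (t=0,i=0, bit0=0)
  bits 01011000 = 88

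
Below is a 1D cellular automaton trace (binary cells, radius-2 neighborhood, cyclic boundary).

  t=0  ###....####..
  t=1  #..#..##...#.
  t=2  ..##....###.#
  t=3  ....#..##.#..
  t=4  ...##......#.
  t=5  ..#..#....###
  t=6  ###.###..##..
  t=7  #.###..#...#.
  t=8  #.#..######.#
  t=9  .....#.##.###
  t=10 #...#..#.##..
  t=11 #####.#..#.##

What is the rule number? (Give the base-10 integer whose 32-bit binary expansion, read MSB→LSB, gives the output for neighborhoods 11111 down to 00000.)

  ##### -> #   bit 31 = 1  t=8,i=7
  ####. -> .   bit 30 = 0  t=0,i=9
  ###.# -> #   bit 29 = 1  t=2,i=10
  ###.. -> .   bit 28 = 0  t=0,i=2
  ##.## -> #   bit 27 = 1  t=6,i=3
  ##.#. -> .   bit 26 = 0  t=2,i=11
  ##..# -> #   bit 25 = 1  t=0,i=11
  ##... -> #   bit 24 = 1  t=0,i=3
  #.### -> #   bit 23 = 1  t=6,i=4
  #.##. -> #   bit 22 = 1  t=8,i=12
  #.#.# -> #   bit 21 = 1  t=7,i=0
  #.#.. -> .   bit 20 = 0  t=1,i=0
  #..## -> .   bit 19 = 0  t=0,i=12
  #..#. -> #   bit 18 = 1  t=1,i=2
  #...# -> #   bit 17 = 1  t=1,i=9
  #.... -> .   bit 16 = 0  t=0,i=4
  .#### -> .   bit 15 = 0  t=0,i=8
  .###. -> .   bit 14 = 0  t=0,i=1
  .##.# -> .   bit 13 = 0  t=3,i=8
  .##.. -> .   bit 12 = 0  t=1,i=7
  .#.## -> .   bit 11 = 0  t=7,i=1
  .#.#. -> #   bit 10 = 1  t=1,i=12
  .#..# -> .   bit 9 = 0  t=1,i=1
  .#... -> #   bit 8 = 1  t=3,i=11
  ..### -> #   bit 7 = 1  t=0,i=0
  ..##. -> .   bit 6 = 0  t=1,i=6
  ..#.# -> .   bit 5 = 0  t=1,i=11
  ..#.. -> #   bit 4 = 1  t=1,i=3
  ...## -> #   bit 3 = 1  t=0,i=6
  ...#. -> #   bit 2 = 1  t=1,i=10
  ....# -> .   bit 1 = 0  t=0,i=5
  ..... -> .   bit 0 = 0  t=3,i=0
  bits 10101011111001100000010110011100 = 2883978652

2883978652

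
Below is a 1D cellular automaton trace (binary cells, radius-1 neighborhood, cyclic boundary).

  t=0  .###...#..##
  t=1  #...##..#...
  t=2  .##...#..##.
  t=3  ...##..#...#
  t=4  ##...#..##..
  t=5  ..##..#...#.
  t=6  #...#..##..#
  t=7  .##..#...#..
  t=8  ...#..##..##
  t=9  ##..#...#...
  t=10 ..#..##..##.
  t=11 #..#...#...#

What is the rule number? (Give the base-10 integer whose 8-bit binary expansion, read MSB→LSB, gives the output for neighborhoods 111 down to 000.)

  nb ###: next=.  (t=0,i=2, bit7=0)
  nb ##.: next=.  (t=0,i=3, bit6=0)
  nb #.#: next=#  (t=0,i=0, bit5=1)
  nb #..: next=#  (t=0,i=4, bit4=1)
  nb .##: next=.  (t=0,i=1, bit3=0)
  nb .#.: next=.  (t=0,i=7, bit2=0)
  nb ..#: next=.  (t=0,i=6, bit1=0)
  nb ...: next=#  (t=0,i=5, bit0=1)
  bits 00110001 = 49

49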